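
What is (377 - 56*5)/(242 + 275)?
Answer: 97/517 ≈ 0.18762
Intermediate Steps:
(377 - 56*5)/(242 + 275) = (377 - 280)/517 = 97*(1/517) = 97/517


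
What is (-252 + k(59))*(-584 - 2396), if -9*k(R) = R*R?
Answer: 17132020/9 ≈ 1.9036e+6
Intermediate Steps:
k(R) = -R**2/9 (k(R) = -R*R/9 = -R**2/9)
(-252 + k(59))*(-584 - 2396) = (-252 - 1/9*59**2)*(-584 - 2396) = (-252 - 1/9*3481)*(-2980) = (-252 - 3481/9)*(-2980) = -5749/9*(-2980) = 17132020/9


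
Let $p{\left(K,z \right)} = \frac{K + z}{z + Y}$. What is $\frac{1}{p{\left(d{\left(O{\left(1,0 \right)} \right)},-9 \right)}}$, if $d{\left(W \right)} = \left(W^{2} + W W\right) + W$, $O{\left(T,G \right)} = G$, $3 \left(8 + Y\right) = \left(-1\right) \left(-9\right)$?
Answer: $\frac{14}{9} \approx 1.5556$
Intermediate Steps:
$Y = -5$ ($Y = -8 + \frac{\left(-1\right) \left(-9\right)}{3} = -8 + \frac{1}{3} \cdot 9 = -8 + 3 = -5$)
$d{\left(W \right)} = W + 2 W^{2}$ ($d{\left(W \right)} = \left(W^{2} + W^{2}\right) + W = 2 W^{2} + W = W + 2 W^{2}$)
$p{\left(K,z \right)} = \frac{K + z}{-5 + z}$ ($p{\left(K,z \right)} = \frac{K + z}{z - 5} = \frac{K + z}{-5 + z}$)
$\frac{1}{p{\left(d{\left(O{\left(1,0 \right)} \right)},-9 \right)}} = \frac{1}{\frac{1}{-5 - 9} \left(0 \left(1 + 2 \cdot 0\right) - 9\right)} = \frac{1}{\frac{1}{-14} \left(0 \left(1 + 0\right) - 9\right)} = \frac{1}{\left(- \frac{1}{14}\right) \left(0 \cdot 1 - 9\right)} = \frac{1}{\left(- \frac{1}{14}\right) \left(0 - 9\right)} = \frac{1}{\left(- \frac{1}{14}\right) \left(-9\right)} = \frac{1}{\frac{9}{14}} = \frac{14}{9}$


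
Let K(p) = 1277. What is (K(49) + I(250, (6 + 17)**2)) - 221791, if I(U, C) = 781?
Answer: -219733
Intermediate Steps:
(K(49) + I(250, (6 + 17)**2)) - 221791 = (1277 + 781) - 221791 = 2058 - 221791 = -219733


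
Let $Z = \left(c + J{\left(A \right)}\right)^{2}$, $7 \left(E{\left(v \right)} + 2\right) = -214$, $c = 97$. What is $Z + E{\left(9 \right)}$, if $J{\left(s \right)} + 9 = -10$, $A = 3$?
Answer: $\frac{42360}{7} \approx 6051.4$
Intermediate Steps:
$J{\left(s \right)} = -19$ ($J{\left(s \right)} = -9 - 10 = -19$)
$E{\left(v \right)} = - \frac{228}{7}$ ($E{\left(v \right)} = -2 + \frac{1}{7} \left(-214\right) = -2 - \frac{214}{7} = - \frac{228}{7}$)
$Z = 6084$ ($Z = \left(97 - 19\right)^{2} = 78^{2} = 6084$)
$Z + E{\left(9 \right)} = 6084 - \frac{228}{7} = \frac{42360}{7}$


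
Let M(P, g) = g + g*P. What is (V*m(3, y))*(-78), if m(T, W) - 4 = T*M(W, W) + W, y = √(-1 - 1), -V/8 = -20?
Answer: 24960 - 49920*I*√2 ≈ 24960.0 - 70598.0*I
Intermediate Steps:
V = 160 (V = -8*(-20) = 160)
y = I*√2 (y = √(-2) = I*√2 ≈ 1.4142*I)
M(P, g) = g + P*g
m(T, W) = 4 + W + T*W*(1 + W) (m(T, W) = 4 + (T*(W*(1 + W)) + W) = 4 + (T*W*(1 + W) + W) = 4 + (W + T*W*(1 + W)) = 4 + W + T*W*(1 + W))
(V*m(3, y))*(-78) = (160*(4 + I*√2 + 3*(I*√2)*(1 + I*√2)))*(-78) = (160*(4 + I*√2 + 3*I*√2*(1 + I*√2)))*(-78) = (640 + 160*I*√2 + 480*I*√2*(1 + I*√2))*(-78) = -49920 - 12480*I*√2 - 37440*I*√2*(1 + I*√2)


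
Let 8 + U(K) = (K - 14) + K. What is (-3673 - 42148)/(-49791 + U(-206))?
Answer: 45821/50225 ≈ 0.91231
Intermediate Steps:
U(K) = -22 + 2*K (U(K) = -8 + ((K - 14) + K) = -8 + ((-14 + K) + K) = -8 + (-14 + 2*K) = -22 + 2*K)
(-3673 - 42148)/(-49791 + U(-206)) = (-3673 - 42148)/(-49791 + (-22 + 2*(-206))) = -45821/(-49791 + (-22 - 412)) = -45821/(-49791 - 434) = -45821/(-50225) = -45821*(-1/50225) = 45821/50225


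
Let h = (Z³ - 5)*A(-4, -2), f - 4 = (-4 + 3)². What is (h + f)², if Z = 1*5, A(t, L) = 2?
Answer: 60025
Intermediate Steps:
Z = 5
f = 5 (f = 4 + (-4 + 3)² = 4 + (-1)² = 4 + 1 = 5)
h = 240 (h = (5³ - 5)*2 = (125 - 5)*2 = 120*2 = 240)
(h + f)² = (240 + 5)² = 245² = 60025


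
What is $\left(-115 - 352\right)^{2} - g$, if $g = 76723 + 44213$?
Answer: $97153$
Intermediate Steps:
$g = 120936$
$\left(-115 - 352\right)^{2} - g = \left(-115 - 352\right)^{2} - 120936 = \left(-467\right)^{2} - 120936 = 218089 - 120936 = 97153$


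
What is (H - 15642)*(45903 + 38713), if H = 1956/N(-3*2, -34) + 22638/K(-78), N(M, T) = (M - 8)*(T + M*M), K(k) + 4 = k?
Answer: -55466223168/41 ≈ -1.3528e+9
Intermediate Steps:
K(k) = -4 + k
N(M, T) = (-8 + M)*(T + M**2)
H = -99282/287 (H = 1956/((-3*2)**3 - 8*(-34) - 8*(-3*2)**2 - 3*2*(-34)) + 22638/(-4 - 78) = 1956/((-6)**3 + 272 - 8*(-6)**2 - 6*(-34)) + 22638/(-82) = 1956/(-216 + 272 - 8*36 + 204) + 22638*(-1/82) = 1956/(-216 + 272 - 288 + 204) - 11319/41 = 1956/(-28) - 11319/41 = 1956*(-1/28) - 11319/41 = -489/7 - 11319/41 = -99282/287 ≈ -345.93)
(H - 15642)*(45903 + 38713) = (-99282/287 - 15642)*(45903 + 38713) = -4588536/287*84616 = -55466223168/41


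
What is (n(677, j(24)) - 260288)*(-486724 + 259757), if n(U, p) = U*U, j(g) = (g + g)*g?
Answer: -44948771647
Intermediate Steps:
j(g) = 2*g² (j(g) = (2*g)*g = 2*g²)
n(U, p) = U²
(n(677, j(24)) - 260288)*(-486724 + 259757) = (677² - 260288)*(-486724 + 259757) = (458329 - 260288)*(-226967) = 198041*(-226967) = -44948771647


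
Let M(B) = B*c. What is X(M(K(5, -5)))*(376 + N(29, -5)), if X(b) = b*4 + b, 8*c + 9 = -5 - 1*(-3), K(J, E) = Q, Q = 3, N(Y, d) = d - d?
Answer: -7755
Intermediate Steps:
N(Y, d) = 0
K(J, E) = 3
c = -11/8 (c = -9/8 + (-5 - 1*(-3))/8 = -9/8 + (-5 + 3)/8 = -9/8 + (⅛)*(-2) = -9/8 - ¼ = -11/8 ≈ -1.3750)
M(B) = -11*B/8 (M(B) = B*(-11/8) = -11*B/8)
X(b) = 5*b (X(b) = 4*b + b = 5*b)
X(M(K(5, -5)))*(376 + N(29, -5)) = (5*(-11/8*3))*(376 + 0) = (5*(-33/8))*376 = -165/8*376 = -7755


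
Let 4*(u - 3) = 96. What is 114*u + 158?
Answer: 3236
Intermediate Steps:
u = 27 (u = 3 + (¼)*96 = 3 + 24 = 27)
114*u + 158 = 114*27 + 158 = 3078 + 158 = 3236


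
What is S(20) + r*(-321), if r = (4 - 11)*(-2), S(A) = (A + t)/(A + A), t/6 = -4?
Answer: -44941/10 ≈ -4494.1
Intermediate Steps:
t = -24 (t = 6*(-4) = -24)
S(A) = (-24 + A)/(2*A) (S(A) = (A - 24)/(A + A) = (-24 + A)/((2*A)) = (-24 + A)*(1/(2*A)) = (-24 + A)/(2*A))
r = 14 (r = -7*(-2) = 14)
S(20) + r*(-321) = (½)*(-24 + 20)/20 + 14*(-321) = (½)*(1/20)*(-4) - 4494 = -⅒ - 4494 = -44941/10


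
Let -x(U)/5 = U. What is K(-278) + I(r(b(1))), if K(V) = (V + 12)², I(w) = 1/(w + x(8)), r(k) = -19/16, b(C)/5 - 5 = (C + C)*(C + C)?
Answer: 46628188/659 ≈ 70756.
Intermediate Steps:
b(C) = 25 + 20*C² (b(C) = 25 + 5*((C + C)*(C + C)) = 25 + 5*((2*C)*(2*C)) = 25 + 5*(4*C²) = 25 + 20*C²)
x(U) = -5*U
r(k) = -19/16 (r(k) = -19*1/16 = -19/16)
I(w) = 1/(-40 + w) (I(w) = 1/(w - 5*8) = 1/(w - 40) = 1/(-40 + w))
K(V) = (12 + V)²
K(-278) + I(r(b(1))) = (12 - 278)² + 1/(-40 - 19/16) = (-266)² + 1/(-659/16) = 70756 - 16/659 = 46628188/659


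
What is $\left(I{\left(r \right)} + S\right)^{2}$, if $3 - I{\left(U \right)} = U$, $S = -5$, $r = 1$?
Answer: $9$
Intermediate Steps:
$I{\left(U \right)} = 3 - U$
$\left(I{\left(r \right)} + S\right)^{2} = \left(\left(3 - 1\right) - 5\right)^{2} = \left(2 - 5\right)^{2} = \left(-3\right)^{2} = 9$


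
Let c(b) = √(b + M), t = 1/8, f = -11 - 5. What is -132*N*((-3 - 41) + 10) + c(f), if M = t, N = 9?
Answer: 40392 + I*√254/4 ≈ 40392.0 + 3.9843*I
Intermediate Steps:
f = -16
t = ⅛ ≈ 0.12500
M = ⅛ ≈ 0.12500
c(b) = √(⅛ + b) (c(b) = √(b + ⅛) = √(⅛ + b))
-132*N*((-3 - 41) + 10) + c(f) = -1188*((-3 - 41) + 10) + √(2 + 16*(-16))/4 = -1188*(-44 + 10) + √(2 - 256)/4 = -1188*(-34) + √(-254)/4 = -132*(-306) + (I*√254)/4 = 40392 + I*√254/4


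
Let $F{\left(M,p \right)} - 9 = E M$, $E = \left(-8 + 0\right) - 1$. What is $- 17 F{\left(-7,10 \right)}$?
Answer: $-1224$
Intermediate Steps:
$E = -9$ ($E = -8 - 1 = -9$)
$F{\left(M,p \right)} = 9 - 9 M$
$- 17 F{\left(-7,10 \right)} = - 17 \left(9 - -63\right) = - 17 \left(9 + 63\right) = \left(-17\right) 72 = -1224$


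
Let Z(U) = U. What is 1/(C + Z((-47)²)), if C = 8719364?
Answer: 1/8721573 ≈ 1.1466e-7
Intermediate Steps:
1/(C + Z((-47)²)) = 1/(8719364 + (-47)²) = 1/(8719364 + 2209) = 1/8721573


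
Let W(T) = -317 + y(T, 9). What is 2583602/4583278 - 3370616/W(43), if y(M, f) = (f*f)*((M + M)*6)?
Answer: -1095807495135/13579270583 ≈ -80.697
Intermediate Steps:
y(M, f) = 12*M*f² (y(M, f) = f²*((2*M)*6) = f²*(12*M) = 12*M*f²)
W(T) = -317 + 972*T (W(T) = -317 + 12*T*9² = -317 + 12*T*81 = -317 + 972*T)
2583602/4583278 - 3370616/W(43) = 2583602/4583278 - 3370616/(-317 + 972*43) = 2583602*(1/4583278) - 3370616/(-317 + 41796) = 184543/327377 - 3370616/41479 = -1095807495135/13579270583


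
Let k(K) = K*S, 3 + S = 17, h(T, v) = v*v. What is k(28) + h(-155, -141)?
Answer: 20273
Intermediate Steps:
h(T, v) = v²
S = 14 (S = -3 + 17 = 14)
k(K) = 14*K (k(K) = K*14 = 14*K)
k(28) + h(-155, -141) = 14*28 + (-141)² = 392 + 19881 = 20273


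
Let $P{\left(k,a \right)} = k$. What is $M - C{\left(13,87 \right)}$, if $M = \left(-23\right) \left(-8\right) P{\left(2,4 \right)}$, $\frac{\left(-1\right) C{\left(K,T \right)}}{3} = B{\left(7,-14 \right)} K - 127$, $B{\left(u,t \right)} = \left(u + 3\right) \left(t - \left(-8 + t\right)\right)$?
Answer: $3107$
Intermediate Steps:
$B{\left(u,t \right)} = 24 + 8 u$ ($B{\left(u,t \right)} = \left(3 + u\right) 8 = 24 + 8 u$)
$C{\left(K,T \right)} = 381 - 240 K$ ($C{\left(K,T \right)} = - 3 \left(\left(24 + 8 \cdot 7\right) K - 127\right) = - 3 \left(\left(24 + 56\right) K - 127\right) = - 3 \left(80 K - 127\right) = - 3 \left(-127 + 80 K\right) = 381 - 240 K$)
$M = 368$ ($M = \left(-23\right) \left(-8\right) 2 = 184 \cdot 2 = 368$)
$M - C{\left(13,87 \right)} = 368 - \left(381 - 3120\right) = 368 - -2739 = 368 + 2739 = 3107$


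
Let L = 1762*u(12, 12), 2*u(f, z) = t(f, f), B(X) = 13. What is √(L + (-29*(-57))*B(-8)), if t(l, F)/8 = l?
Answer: 3*√11785 ≈ 325.68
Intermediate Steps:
t(l, F) = 8*l
u(f, z) = 4*f (u(f, z) = (8*f)/2 = 4*f)
L = 84576 (L = 1762*(4*12) = 1762*48 = 84576)
√(L + (-29*(-57))*B(-8)) = √(84576 - 29*(-57)*13) = √(84576 + 1653*13) = √(84576 + 21489) = √106065 = 3*√11785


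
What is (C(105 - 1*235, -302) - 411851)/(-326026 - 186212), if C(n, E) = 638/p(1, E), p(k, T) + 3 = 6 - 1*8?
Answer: 686631/853730 ≈ 0.80427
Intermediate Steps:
p(k, T) = -5 (p(k, T) = -3 + (6 - 1*8) = -3 + (6 - 8) = -3 - 2 = -5)
C(n, E) = -638/5 (C(n, E) = 638/(-5) = 638*(-⅕) = -638/5)
(C(105 - 1*235, -302) - 411851)/(-326026 - 186212) = (-638/5 - 411851)/(-326026 - 186212) = -2059893/5/(-512238) = -2059893/5*(-1/512238) = 686631/853730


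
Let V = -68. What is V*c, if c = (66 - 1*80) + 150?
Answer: -9248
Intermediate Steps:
c = 136 (c = (66 - 80) + 150 = -14 + 150 = 136)
V*c = -68*136 = -9248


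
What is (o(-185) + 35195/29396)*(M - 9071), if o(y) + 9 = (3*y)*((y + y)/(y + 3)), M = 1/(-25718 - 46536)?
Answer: 1991879380575404765/193282051144 ≈ 1.0306e+7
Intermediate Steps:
M = -1/72254 (M = 1/(-72254) = -1/72254 ≈ -1.3840e-5)
o(y) = -9 + 6*y**2/(3 + y) (o(y) = -9 + (3*y)*((y + y)/(y + 3)) = -9 + (3*y)*((2*y)/(3 + y)) = -9 + (3*y)*(2*y/(3 + y)) = -9 + 6*y**2/(3 + y))
(o(-185) + 35195/29396)*(M - 9071) = (3*(-9 - 3*(-185) + 2*(-185)**2)/(3 - 185) + 35195/29396)*(-1/72254 - 9071) = (3*(-9 + 555 + 2*34225)/(-182) + 35195*(1/29396))*(-655416035/72254) = (3*(-1/182)*(-9 + 555 + 68450) + 35195/29396)*(-655416035/72254) = (3*(-1/182)*68996 + 35195/29396)*(-655416035/72254) = (-103494/91 + 35195/29396)*(-655416035/72254) = -3039106879/2675036*(-655416035/72254) = 1991879380575404765/193282051144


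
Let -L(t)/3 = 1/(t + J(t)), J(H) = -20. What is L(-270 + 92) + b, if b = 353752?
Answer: 23347633/66 ≈ 3.5375e+5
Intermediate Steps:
L(t) = -3/(-20 + t) (L(t) = -3/(t - 20) = -3/(-20 + t))
L(-270 + 92) + b = -3/(-20 + (-270 + 92)) + 353752 = -3/(-20 - 178) + 353752 = -3/(-198) + 353752 = -3*(-1/198) + 353752 = 1/66 + 353752 = 23347633/66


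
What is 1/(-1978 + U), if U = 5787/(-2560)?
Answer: -2560/5069467 ≈ -0.00050498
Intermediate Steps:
U = -5787/2560 (U = 5787*(-1/2560) = -5787/2560 ≈ -2.2605)
1/(-1978 + U) = 1/(-1978 - 5787/2560) = 1/(-5069467/2560) = -2560/5069467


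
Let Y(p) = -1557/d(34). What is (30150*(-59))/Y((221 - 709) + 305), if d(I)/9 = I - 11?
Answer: 40913550/173 ≈ 2.3649e+5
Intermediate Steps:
d(I) = -99 + 9*I (d(I) = 9*(I - 11) = 9*(-11 + I) = -99 + 9*I)
Y(p) = -173/23 (Y(p) = -1557/(-99 + 9*34) = -1557/(-99 + 306) = -1557/207 = -1557*1/207 = -173/23)
(30150*(-59))/Y((221 - 709) + 305) = (30150*(-59))/(-173/23) = -1778850*(-23/173) = 40913550/173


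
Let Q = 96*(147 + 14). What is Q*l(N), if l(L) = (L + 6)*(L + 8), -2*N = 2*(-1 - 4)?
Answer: 2210208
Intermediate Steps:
Q = 15456 (Q = 96*161 = 15456)
N = 5 (N = -(-1 - 4) = -(-5) = -1/2*(-10) = 5)
l(L) = (6 + L)*(8 + L)
Q*l(N) = 15456*(48 + 5**2 + 14*5) = 15456*(48 + 25 + 70) = 15456*143 = 2210208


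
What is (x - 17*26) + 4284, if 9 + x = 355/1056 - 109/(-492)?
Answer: 55325905/14432 ≈ 3833.6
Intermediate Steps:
x = -121839/14432 (x = -9 + (355/1056 - 109/(-492)) = -9 + (355*(1/1056) - 109*(-1/492)) = -9 + (355/1056 + 109/492) = -9 + 8049/14432 = -121839/14432 ≈ -8.4423)
(x - 17*26) + 4284 = (-121839/14432 - 17*26) + 4284 = (-121839/14432 - 1*442) + 4284 = (-121839/14432 - 442) + 4284 = -6500783/14432 + 4284 = 55325905/14432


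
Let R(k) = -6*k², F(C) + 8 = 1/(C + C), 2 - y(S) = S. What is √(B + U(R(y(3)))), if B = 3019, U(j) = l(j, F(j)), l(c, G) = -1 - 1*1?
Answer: √3017 ≈ 54.927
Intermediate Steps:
y(S) = 2 - S
F(C) = -8 + 1/(2*C) (F(C) = -8 + 1/(C + C) = -8 + 1/(2*C))
l(c, G) = -2 (l(c, G) = -1 - 1 = -2)
U(j) = -2
√(B + U(R(y(3)))) = √(3019 - 2) = √3017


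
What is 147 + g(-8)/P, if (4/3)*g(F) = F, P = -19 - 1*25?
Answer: 3237/22 ≈ 147.14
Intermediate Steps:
P = -44 (P = -19 - 25 = -44)
g(F) = 3*F/4
147 + g(-8)/P = 147 + ((3/4)*(-8))/(-44) = 147 - 6*(-1/44) = 147 + 3/22 = 3237/22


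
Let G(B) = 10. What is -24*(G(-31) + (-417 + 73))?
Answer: 8016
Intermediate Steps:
-24*(G(-31) + (-417 + 73)) = -24*(10 + (-417 + 73)) = -24*(10 - 344) = -24*(-334) = 8016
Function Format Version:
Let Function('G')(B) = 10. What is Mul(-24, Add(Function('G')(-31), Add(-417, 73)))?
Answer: 8016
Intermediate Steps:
Mul(-24, Add(Function('G')(-31), Add(-417, 73))) = Mul(-24, Add(10, Add(-417, 73))) = Mul(-24, Add(10, -344)) = Mul(-24, -334) = 8016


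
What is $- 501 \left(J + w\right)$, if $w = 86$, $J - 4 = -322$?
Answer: $116232$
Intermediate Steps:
$J = -318$ ($J = 4 - 322 = -318$)
$- 501 \left(J + w\right) = - 501 \left(-318 + 86\right) = \left(-501\right) \left(-232\right) = 116232$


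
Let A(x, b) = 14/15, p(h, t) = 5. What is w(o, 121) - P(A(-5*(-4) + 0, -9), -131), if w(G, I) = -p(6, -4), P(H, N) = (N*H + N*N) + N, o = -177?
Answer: -253691/15 ≈ -16913.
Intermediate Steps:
A(x, b) = 14/15 (A(x, b) = 14*(1/15) = 14/15)
P(H, N) = N + N² + H*N (P(H, N) = (H*N + N²) + N = (N² + H*N) + N = N + N² + H*N)
w(G, I) = -5 (w(G, I) = -1*5 = -5)
w(o, 121) - P(A(-5*(-4) + 0, -9), -131) = -5 - (-131)*(1 + 14/15 - 131) = -5 - (-131)*(-1936)/15 = -5 - 1*253616/15 = -5 - 253616/15 = -253691/15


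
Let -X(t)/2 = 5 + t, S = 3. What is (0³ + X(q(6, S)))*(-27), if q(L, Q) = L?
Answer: 594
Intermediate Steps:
X(t) = -10 - 2*t (X(t) = -2*(5 + t) = -10 - 2*t)
(0³ + X(q(6, S)))*(-27) = (0³ + (-10 - 2*6))*(-27) = (0 + (-10 - 12))*(-27) = (0 - 22)*(-27) = -22*(-27) = 594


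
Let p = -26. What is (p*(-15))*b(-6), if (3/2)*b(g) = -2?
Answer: -520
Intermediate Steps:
b(g) = -4/3 (b(g) = (⅔)*(-2) = -4/3)
(p*(-15))*b(-6) = -26*(-15)*(-4/3) = 390*(-4/3) = -520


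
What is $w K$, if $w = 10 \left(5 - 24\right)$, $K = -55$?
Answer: $10450$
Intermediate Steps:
$w = -190$ ($w = 10 \left(-19\right) = -190$)
$w K = \left(-190\right) \left(-55\right) = 10450$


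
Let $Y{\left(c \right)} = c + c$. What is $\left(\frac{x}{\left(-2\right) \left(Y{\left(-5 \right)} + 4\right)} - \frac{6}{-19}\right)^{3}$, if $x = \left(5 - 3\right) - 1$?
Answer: $\frac{753571}{11852352} \approx 0.06358$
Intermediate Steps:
$x = 1$ ($x = 2 - 1 = 1$)
$Y{\left(c \right)} = 2 c$
$\left(\frac{x}{\left(-2\right) \left(Y{\left(-5 \right)} + 4\right)} - \frac{6}{-19}\right)^{3} = \left(1 \frac{1}{\left(-2\right) \left(2 \left(-5\right) + 4\right)} - \frac{6}{-19}\right)^{3} = \left(1 \frac{1}{\left(-2\right) \left(-10 + 4\right)} - - \frac{6}{19}\right)^{3} = \left(1 \frac{1}{\left(-2\right) \left(-6\right)} + \frac{6}{19}\right)^{3} = \left(1 \cdot \frac{1}{12} + \frac{6}{19}\right)^{3} = \left(\frac{1}{12} + \frac{6}{19}\right)^{3} = \left(\frac{91}{228}\right)^{3} = \frac{753571}{11852352}$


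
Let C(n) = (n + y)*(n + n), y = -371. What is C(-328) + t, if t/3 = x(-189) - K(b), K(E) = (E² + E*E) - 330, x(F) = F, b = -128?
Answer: 360663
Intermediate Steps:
C(n) = 2*n*(-371 + n) (C(n) = (n - 371)*(n + n) = (-371 + n)*(2*n) = 2*n*(-371 + n))
K(E) = -330 + 2*E² (K(E) = (E² + E²) - 330 = 2*E² - 330 = -330 + 2*E²)
t = -97881 (t = 3*(-189 - (-330 + 2*(-128)²)) = 3*(-189 - (-330 + 2*16384)) = 3*(-189 - (-330 + 32768)) = 3*(-189 - 1*32438) = 3*(-189 - 32438) = 3*(-32627) = -97881)
C(-328) + t = 2*(-328)*(-371 - 328) - 97881 = 2*(-328)*(-699) - 97881 = 458544 - 97881 = 360663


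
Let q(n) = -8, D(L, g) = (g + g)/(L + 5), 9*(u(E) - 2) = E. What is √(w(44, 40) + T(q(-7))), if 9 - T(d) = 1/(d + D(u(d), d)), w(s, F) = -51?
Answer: I*√3573058/292 ≈ 6.4735*I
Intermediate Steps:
u(E) = 2 + E/9
D(L, g) = 2*g/(5 + L) (D(L, g) = (2*g)/(5 + L) = 2*g/(5 + L))
T(d) = 9 - 1/(d + 2*d/(7 + d/9)) (T(d) = 9 - 1/(d + 2*d/(5 + (2 + d/9))) = 9 - 1/(d + 2*d/(7 + d/9)))
√(w(44, 40) + T(q(-7))) = √(-51 + (-63 + 9*(-8)² + 728*(-8))/((-8)*(81 - 8))) = √(-51 - ⅛*(-63 + 9*64 - 5824)/73) = √(-51 - ⅛*1/73*(-63 + 576 - 5824)) = √(-51 - ⅛*1/73*(-5311)) = √(-51 + 5311/584) = √(-24473/584) = I*√3573058/292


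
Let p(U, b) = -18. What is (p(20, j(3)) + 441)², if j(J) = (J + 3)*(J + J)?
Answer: 178929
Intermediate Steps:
j(J) = 2*J*(3 + J) (j(J) = (3 + J)*(2*J) = 2*J*(3 + J))
(p(20, j(3)) + 441)² = (-18 + 441)² = 423² = 178929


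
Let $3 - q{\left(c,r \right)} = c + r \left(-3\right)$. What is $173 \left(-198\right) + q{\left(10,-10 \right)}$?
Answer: $-34291$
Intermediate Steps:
$q{\left(c,r \right)} = 3 - c + 3 r$ ($q{\left(c,r \right)} = 3 - \left(c + r \left(-3\right)\right) = 3 - \left(c - 3 r\right) = 3 - c + 3 r$)
$173 \left(-198\right) + q{\left(10,-10 \right)} = 173 \left(-198\right) + \left(3 - 10 + 3 \left(-10\right)\right) = -34254 - 37 = -34291$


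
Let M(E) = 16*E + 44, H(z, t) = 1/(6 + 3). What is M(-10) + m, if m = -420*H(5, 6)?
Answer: -488/3 ≈ -162.67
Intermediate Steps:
H(z, t) = ⅑ (H(z, t) = 1/9 = ⅑)
M(E) = 44 + 16*E
m = -140/3 (m = -420*⅑ = -140/3 ≈ -46.667)
M(-10) + m = (44 + 16*(-10)) - 140/3 = (44 - 160) - 140/3 = -116 - 140/3 = -488/3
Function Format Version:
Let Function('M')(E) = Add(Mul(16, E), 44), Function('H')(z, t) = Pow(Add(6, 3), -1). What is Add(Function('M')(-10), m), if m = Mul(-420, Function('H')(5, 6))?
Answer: Rational(-488, 3) ≈ -162.67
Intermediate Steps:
Function('H')(z, t) = Rational(1, 9) (Function('H')(z, t) = Pow(9, -1) = Rational(1, 9))
Function('M')(E) = Add(44, Mul(16, E))
m = Rational(-140, 3) (m = Mul(-420, Rational(1, 9)) = Rational(-140, 3) ≈ -46.667)
Add(Function('M')(-10), m) = Add(Add(44, Mul(16, -10)), Rational(-140, 3)) = Add(Add(44, -160), Rational(-140, 3)) = Add(-116, Rational(-140, 3)) = Rational(-488, 3)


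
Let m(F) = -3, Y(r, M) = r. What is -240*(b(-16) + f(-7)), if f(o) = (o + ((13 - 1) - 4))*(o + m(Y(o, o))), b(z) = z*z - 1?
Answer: -58800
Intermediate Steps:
b(z) = -1 + z**2 (b(z) = z**2 - 1 = -1 + z**2)
f(o) = (-3 + o)*(8 + o) (f(o) = (o + ((13 - 1) - 4))*(o - 3) = (o + (12 - 4))*(-3 + o) = (o + 8)*(-3 + o) = (8 + o)*(-3 + o) = (-3 + o)*(8 + o))
-240*(b(-16) + f(-7)) = -240*((-1 + (-16)**2) + (-24 + (-7)**2 + 5*(-7))) = -240*((-1 + 256) + (-24 + 49 - 35)) = -240*(255 - 10) = -240*245 = -58800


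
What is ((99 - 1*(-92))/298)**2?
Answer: 36481/88804 ≈ 0.41080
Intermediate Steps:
((99 - 1*(-92))/298)**2 = ((99 + 92)*(1/298))**2 = (191*(1/298))**2 = (191/298)**2 = 36481/88804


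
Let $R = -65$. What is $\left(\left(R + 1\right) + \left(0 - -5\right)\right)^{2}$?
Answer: $3481$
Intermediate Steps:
$\left(\left(R + 1\right) + \left(0 - -5\right)\right)^{2} = \left(\left(-65 + 1\right) + \left(0 - -5\right)\right)^{2} = \left(-64 + \left(0 + 5\right)\right)^{2} = \left(-64 + 5\right)^{2} = \left(-59\right)^{2} = 3481$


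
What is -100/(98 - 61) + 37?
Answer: 1269/37 ≈ 34.297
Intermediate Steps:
-100/(98 - 61) + 37 = -100/37 + 37 = 1269/37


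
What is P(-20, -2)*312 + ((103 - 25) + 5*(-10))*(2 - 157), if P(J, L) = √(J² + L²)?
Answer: -4340 + 624*√101 ≈ 1931.1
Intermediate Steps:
P(-20, -2)*312 + ((103 - 25) + 5*(-10))*(2 - 157) = √((-20)² + (-2)²)*312 + ((103 - 25) + 5*(-10))*(2 - 157) = √(400 + 4)*312 + (78 - 50)*(-155) = √404*312 + 28*(-155) = (2*√101)*312 - 4340 = 624*√101 - 4340 = -4340 + 624*√101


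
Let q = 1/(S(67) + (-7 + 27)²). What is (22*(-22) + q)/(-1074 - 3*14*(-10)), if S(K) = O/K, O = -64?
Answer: 12940157/17485344 ≈ 0.74006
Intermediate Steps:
S(K) = -64/K
q = 67/26736 (q = 1/(-64/67 + (-7 + 27)²) = 1/(-64*1/67 + 20²) = 1/(-64/67 + 400) = 1/(26736/67) = 67/26736 ≈ 0.0025060)
(22*(-22) + q)/(-1074 - 3*14*(-10)) = (22*(-22) + 67/26736)/(-1074 - 3*14*(-10)) = (-484 + 67/26736)/(-1074 - 42*(-10)) = -12940157/(26736*(-1074 + 420)) = -12940157/26736/(-654) = -12940157/26736*(-1/654) = 12940157/17485344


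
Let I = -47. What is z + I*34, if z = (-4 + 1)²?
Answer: -1589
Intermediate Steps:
z = 9 (z = (-3)² = 9)
z + I*34 = 9 - 47*34 = 9 - 1598 = -1589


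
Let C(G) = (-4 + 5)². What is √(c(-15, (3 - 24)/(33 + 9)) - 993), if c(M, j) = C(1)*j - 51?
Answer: I*√4178/2 ≈ 32.319*I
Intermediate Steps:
C(G) = 1 (C(G) = 1² = 1)
c(M, j) = -51 + j (c(M, j) = 1*j - 51 = j - 51 = -51 + j)
√(c(-15, (3 - 24)/(33 + 9)) - 993) = √((-51 + (3 - 24)/(33 + 9)) - 993) = √((-51 - 21/42) - 993) = √((-51 - 21*1/42) - 993) = √((-51 - ½) - 993) = √(-103/2 - 993) = √(-2089/2) = I*√4178/2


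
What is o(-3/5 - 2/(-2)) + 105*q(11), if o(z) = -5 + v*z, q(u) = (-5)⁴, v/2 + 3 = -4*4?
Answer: 328024/5 ≈ 65605.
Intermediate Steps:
v = -38 (v = -6 + 2*(-4*4) = -6 + 2*(-16) = -6 - 32 = -38)
q(u) = 625
o(z) = -5 - 38*z
o(-3/5 - 2/(-2)) + 105*q(11) = (-5 - 38*(-3/5 - 2/(-2))) + 105*625 = (-5 - 38*(-3*⅕ - 2*(-½))) + 65625 = (-5 - 38*(-⅗ + 1)) + 65625 = (-5 - 38*⅖) + 65625 = (-5 - 76/5) + 65625 = -101/5 + 65625 = 328024/5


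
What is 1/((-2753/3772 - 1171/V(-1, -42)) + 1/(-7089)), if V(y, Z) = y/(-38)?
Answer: -26739708/1189883046373 ≈ -2.2473e-5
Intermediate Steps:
V(y, Z) = -y/38 (V(y, Z) = y*(-1/38) = -y/38)
1/((-2753/3772 - 1171/V(-1, -42)) + 1/(-7089)) = 1/((-2753/3772 - 1171/((-1/38*(-1)))) + 1/(-7089)) = 1/((-2753*1/3772 - 1171/1/38) - 1/7089) = 1/((-2753/3772 - 1171*38) - 1/7089) = 1/((-2753/3772 - 44498) - 1/7089) = 1/(-167849209/3772 - 1/7089) = 1/(-1189883046373/26739708) = -26739708/1189883046373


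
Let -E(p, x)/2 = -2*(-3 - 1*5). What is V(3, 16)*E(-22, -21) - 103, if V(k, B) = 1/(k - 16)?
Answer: -1307/13 ≈ -100.54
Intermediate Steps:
E(p, x) = -32 (E(p, x) = -(-4)*(-3 - 1*5) = -(-4)*(-3 - 5) = -(-4)*(-8) = -2*16 = -32)
V(k, B) = 1/(-16 + k)
V(3, 16)*E(-22, -21) - 103 = -32/(-16 + 3) - 103 = -32/(-13) - 103 = -1/13*(-32) - 103 = 32/13 - 103 = -1307/13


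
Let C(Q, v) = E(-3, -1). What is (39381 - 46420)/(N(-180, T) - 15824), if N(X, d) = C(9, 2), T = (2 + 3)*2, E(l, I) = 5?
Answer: 7039/15819 ≈ 0.44497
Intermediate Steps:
T = 10 (T = 5*2 = 10)
C(Q, v) = 5
N(X, d) = 5
(39381 - 46420)/(N(-180, T) - 15824) = (39381 - 46420)/(5 - 15824) = -7039/(-15819) = -7039*(-1/15819) = 7039/15819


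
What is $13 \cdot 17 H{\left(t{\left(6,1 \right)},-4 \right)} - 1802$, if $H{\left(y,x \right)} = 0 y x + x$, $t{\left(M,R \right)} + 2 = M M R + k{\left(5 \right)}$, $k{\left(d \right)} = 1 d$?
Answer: $-2686$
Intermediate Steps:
$k{\left(d \right)} = d$
$t{\left(M,R \right)} = 3 + R M^{2}$ ($t{\left(M,R \right)} = -2 + \left(M M R + 5\right) = -2 + \left(M^{2} R + 5\right) = -2 + \left(R M^{2} + 5\right) = -2 + \left(5 + R M^{2}\right) = 3 + R M^{2}$)
$H{\left(y,x \right)} = x$ ($H{\left(y,x \right)} = 0 x + x = 0 + x = x$)
$13 \cdot 17 H{\left(t{\left(6,1 \right)},-4 \right)} - 1802 = 13 \cdot 17 \left(-4\right) - 1802 = 221 \left(-4\right) - 1802 = -884 - 1802 = -2686$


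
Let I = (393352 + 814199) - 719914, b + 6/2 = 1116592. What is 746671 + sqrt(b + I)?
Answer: 746671 + sqrt(1604226) ≈ 7.4794e+5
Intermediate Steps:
b = 1116589 (b = -3 + 1116592 = 1116589)
I = 487637 (I = 1207551 - 719914 = 487637)
746671 + sqrt(b + I) = 746671 + sqrt(1116589 + 487637) = 746671 + sqrt(1604226)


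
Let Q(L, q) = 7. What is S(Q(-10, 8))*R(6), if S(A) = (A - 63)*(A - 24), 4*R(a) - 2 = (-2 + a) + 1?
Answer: 1666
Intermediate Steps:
R(a) = ¼ + a/4 (R(a) = ½ + ((-2 + a) + 1)/4 = ½ + (-1 + a)/4 = ½ + (-¼ + a/4) = ¼ + a/4)
S(A) = (-63 + A)*(-24 + A)
S(Q(-10, 8))*R(6) = (1512 + 7² - 87*7)*(¼ + (¼)*6) = (1512 + 49 - 609)*(¼ + 3/2) = 952*(7/4) = 1666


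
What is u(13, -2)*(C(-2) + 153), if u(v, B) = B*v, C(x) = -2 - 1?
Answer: -3900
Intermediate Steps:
C(x) = -3
u(13, -2)*(C(-2) + 153) = (-2*13)*(-3 + 153) = -26*150 = -3900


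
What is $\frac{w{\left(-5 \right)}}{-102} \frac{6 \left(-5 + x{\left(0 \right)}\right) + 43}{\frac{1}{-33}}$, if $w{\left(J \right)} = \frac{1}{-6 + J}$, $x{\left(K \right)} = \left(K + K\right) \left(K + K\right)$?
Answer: $- \frac{13}{34} \approx -0.38235$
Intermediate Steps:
$x{\left(K \right)} = 4 K^{2}$ ($x{\left(K \right)} = 2 K 2 K = 4 K^{2}$)
$\frac{w{\left(-5 \right)}}{-102} \frac{6 \left(-5 + x{\left(0 \right)}\right) + 43}{\frac{1}{-33}} = \frac{1}{\left(-6 - 5\right) \left(-102\right)} \frac{6 \left(-5 + 4 \cdot 0^{2}\right) + 43}{\frac{1}{-33}} = \frac{1}{-11} \left(- \frac{1}{102}\right) \frac{6 \left(-5 + 4 \cdot 0\right) + 43}{- \frac{1}{33}} = \left(- \frac{1}{11}\right) \left(- \frac{1}{102}\right) \left(6 \left(-5 + 0\right) + 43\right) \left(-33\right) = \frac{\left(6 \left(-5\right) + 43\right) \left(-33\right)}{1122} = \frac{\left(-30 + 43\right) \left(-33\right)}{1122} = \frac{13 \left(-33\right)}{1122} = \frac{1}{1122} \left(-429\right) = - \frac{13}{34}$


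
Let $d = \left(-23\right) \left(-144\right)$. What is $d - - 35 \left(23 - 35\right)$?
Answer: $2892$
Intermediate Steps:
$d = 3312$
$d - - 35 \left(23 - 35\right) = 3312 - - 35 \left(23 - 35\right) = 3312 - \left(-35\right) \left(-12\right) = 3312 - 420 = 2892$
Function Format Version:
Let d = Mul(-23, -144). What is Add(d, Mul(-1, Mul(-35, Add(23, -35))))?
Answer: 2892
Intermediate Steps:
d = 3312
Add(d, Mul(-1, Mul(-35, Add(23, -35)))) = Add(3312, Mul(-1, Mul(-35, Add(23, -35)))) = Add(3312, Mul(-1, Mul(-35, -12))) = Add(3312, Mul(-1, 420)) = Add(3312, -420) = 2892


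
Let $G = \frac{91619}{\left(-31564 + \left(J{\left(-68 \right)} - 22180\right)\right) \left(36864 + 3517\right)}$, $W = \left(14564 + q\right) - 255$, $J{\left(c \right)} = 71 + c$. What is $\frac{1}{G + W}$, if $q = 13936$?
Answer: $\frac{197283211}{5572264286366} \approx 3.5405 \cdot 10^{-5}$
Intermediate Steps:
$W = 28245$ ($W = \left(14564 + 13936\right) - 255 = 28500 - 255 = 28245$)
$G = - \frac{8329}{197283211}$ ($G = \frac{91619}{\left(-31564 + \left(\left(71 - 68\right) - 22180\right)\right) \left(36864 + 3517\right)} = \frac{91619}{\left(-31564 + \left(3 - 22180\right)\right) 40381} = \frac{91619}{\left(-31564 - 22177\right) 40381} = \frac{91619}{\left(-53741\right) 40381} = \frac{91619}{-2170115321} = 91619 \left(- \frac{1}{2170115321}\right) = - \frac{8329}{197283211} \approx -4.2218 \cdot 10^{-5}$)
$\frac{1}{G + W} = \frac{1}{- \frac{8329}{197283211} + 28245} = \frac{1}{\frac{5572264286366}{197283211}} = \frac{197283211}{5572264286366}$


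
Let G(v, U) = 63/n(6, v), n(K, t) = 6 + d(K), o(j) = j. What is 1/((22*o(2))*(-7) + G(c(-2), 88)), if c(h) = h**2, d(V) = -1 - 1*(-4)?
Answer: -1/301 ≈ -0.0033223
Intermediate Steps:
d(V) = 3 (d(V) = -1 + 4 = 3)
n(K, t) = 9 (n(K, t) = 6 + 3 = 9)
G(v, U) = 7 (G(v, U) = 63/9 = 63*(1/9) = 7)
1/((22*o(2))*(-7) + G(c(-2), 88)) = 1/((22*2)*(-7) + 7) = 1/(44*(-7) + 7) = 1/(-308 + 7) = 1/(-301) = -1/301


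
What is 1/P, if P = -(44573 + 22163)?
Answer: -1/66736 ≈ -1.4984e-5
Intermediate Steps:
P = -66736 (P = -1*66736 = -66736)
1/P = 1/(-66736) = -1/66736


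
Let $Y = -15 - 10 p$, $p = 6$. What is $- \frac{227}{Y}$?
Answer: $\frac{227}{75} \approx 3.0267$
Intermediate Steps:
$Y = -75$ ($Y = -15 - 60 = -75$)
$- \frac{227}{Y} = - \frac{227}{-75} = \left(-227\right) \left(- \frac{1}{75}\right) = \frac{227}{75}$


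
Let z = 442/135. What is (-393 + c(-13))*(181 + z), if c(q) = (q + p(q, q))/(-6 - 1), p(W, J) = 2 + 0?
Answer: -13632596/189 ≈ -72130.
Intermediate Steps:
p(W, J) = 2
z = 442/135 (z = 442*(1/135) = 442/135 ≈ 3.2741)
c(q) = -2/7 - q/7 (c(q) = (q + 2)/(-6 - 1) = (2 + q)/(-7) = (2 + q)*(-⅐) = -2/7 - q/7)
(-393 + c(-13))*(181 + z) = (-393 + (-2/7 - ⅐*(-13)))*(181 + 442/135) = (-393 + (-2/7 + 13/7))*(24877/135) = (-393 + 11/7)*(24877/135) = -2740/7*24877/135 = -13632596/189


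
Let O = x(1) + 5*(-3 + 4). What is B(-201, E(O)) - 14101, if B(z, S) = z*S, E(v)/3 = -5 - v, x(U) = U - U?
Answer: -8071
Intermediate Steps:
x(U) = 0
O = 5 (O = 0 + 5*(-3 + 4) = 0 + 5*1 = 0 + 5 = 5)
E(v) = -15 - 3*v (E(v) = 3*(-5 - v) = -15 - 3*v)
B(z, S) = S*z
B(-201, E(O)) - 14101 = (-15 - 3*5)*(-201) - 14101 = (-15 - 15)*(-201) - 14101 = -30*(-201) - 14101 = 6030 - 14101 = -8071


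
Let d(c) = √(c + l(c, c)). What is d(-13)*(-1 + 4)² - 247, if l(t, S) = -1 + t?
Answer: -247 + 27*I*√3 ≈ -247.0 + 46.765*I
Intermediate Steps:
d(c) = √(-1 + 2*c) (d(c) = √(c + (-1 + c)) = √(-1 + 2*c))
d(-13)*(-1 + 4)² - 247 = √(-1 + 2*(-13))*(-1 + 4)² - 247 = √(-1 - 26)*3² - 247 = √(-27)*9 - 247 = (3*I*√3)*9 - 247 = 27*I*√3 - 247 = -247 + 27*I*√3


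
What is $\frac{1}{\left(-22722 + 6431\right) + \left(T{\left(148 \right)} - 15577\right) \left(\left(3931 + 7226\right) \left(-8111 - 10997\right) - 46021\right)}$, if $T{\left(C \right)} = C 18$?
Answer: $\frac{1}{2753490328710} \approx 3.6318 \cdot 10^{-13}$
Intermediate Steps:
$T{\left(C \right)} = 18 C$
$\frac{1}{\left(-22722 + 6431\right) + \left(T{\left(148 \right)} - 15577\right) \left(\left(3931 + 7226\right) \left(-8111 - 10997\right) - 46021\right)} = \frac{1}{\left(-22722 + 6431\right) + \left(18 \cdot 148 - 15577\right) \left(\left(3931 + 7226\right) \left(-8111 - 10997\right) - 46021\right)} = \frac{1}{-16291 + \left(2664 - 15577\right) \left(11157 \left(-19108\right) - 46021\right)} = \frac{1}{-16291 - 12913 \left(-213187956 - 46021\right)} = \frac{1}{-16291 - -2753490345001} = \frac{1}{-16291 + 2753490345001} = \frac{1}{2753490328710}$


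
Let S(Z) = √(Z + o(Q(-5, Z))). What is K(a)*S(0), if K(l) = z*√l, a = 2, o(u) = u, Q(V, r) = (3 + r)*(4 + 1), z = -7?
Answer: -7*√30 ≈ -38.341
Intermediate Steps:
Q(V, r) = 15 + 5*r (Q(V, r) = (3 + r)*5 = 15 + 5*r)
S(Z) = √(15 + 6*Z) (S(Z) = √(Z + (15 + 5*Z)) = √(15 + 6*Z))
K(l) = -7*√l
K(a)*S(0) = (-7*√2)*√(15 + 6*0) = (-7*√2)*√(15 + 0) = (-7*√2)*√15 = -7*√30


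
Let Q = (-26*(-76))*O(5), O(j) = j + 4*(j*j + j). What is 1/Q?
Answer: 1/247000 ≈ 4.0486e-6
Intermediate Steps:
O(j) = 4*j² + 5*j (O(j) = j + 4*(j² + j) = j + 4*(j + j²) = j + (4*j + 4*j²) = 4*j² + 5*j)
Q = 247000 (Q = (-26*(-76))*(5*(5 + 4*5)) = 1976*(5*(5 + 20)) = 1976*(5*25) = 1976*125 = 247000)
1/Q = 1/247000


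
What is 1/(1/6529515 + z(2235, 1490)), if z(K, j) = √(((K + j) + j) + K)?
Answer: -6529515/317627517707426249 + 213172830676125*√298/317627517707426249 ≈ 0.011586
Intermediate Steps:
z(K, j) = √(2*K + 2*j) (z(K, j) = √((K + 2*j) + K) = √(2*K + 2*j))
1/(1/6529515 + z(2235, 1490)) = 1/(1/6529515 + √(2*2235 + 2*1490)) = 1/(1/6529515 + √(4470 + 2980)) = 1/(1/6529515 + √7450) = 1/(1/6529515 + 5*√298)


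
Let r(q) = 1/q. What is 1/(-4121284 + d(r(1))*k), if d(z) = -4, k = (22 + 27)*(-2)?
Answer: -1/4120892 ≈ -2.4267e-7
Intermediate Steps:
k = -98 (k = 49*(-2) = -98)
1/(-4121284 + d(r(1))*k) = 1/(-4121284 - 4*(-98)) = 1/(-4121284 + 392) = 1/(-4120892) = -1/4120892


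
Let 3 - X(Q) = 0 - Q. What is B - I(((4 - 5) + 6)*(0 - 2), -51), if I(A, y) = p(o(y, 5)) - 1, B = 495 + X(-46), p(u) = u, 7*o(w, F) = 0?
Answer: 453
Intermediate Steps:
X(Q) = 3 + Q (X(Q) = 3 - (0 - Q) = 3 - (-1)*Q = 3 + Q)
o(w, F) = 0 (o(w, F) = (⅐)*0 = 0)
B = 452 (B = 495 + (3 - 46) = 495 - 43 = 452)
I(A, y) = -1 (I(A, y) = 0 - 1 = -1)
B - I(((4 - 5) + 6)*(0 - 2), -51) = 452 - 1*(-1) = 452 + 1 = 453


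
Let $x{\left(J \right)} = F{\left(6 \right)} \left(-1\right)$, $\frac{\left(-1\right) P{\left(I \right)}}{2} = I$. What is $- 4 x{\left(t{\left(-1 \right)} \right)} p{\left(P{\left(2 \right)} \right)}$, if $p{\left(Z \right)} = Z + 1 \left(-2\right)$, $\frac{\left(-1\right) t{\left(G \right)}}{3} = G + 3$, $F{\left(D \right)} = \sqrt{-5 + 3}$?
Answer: $- 24 i \sqrt{2} \approx - 33.941 i$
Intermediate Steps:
$P{\left(I \right)} = - 2 I$
$F{\left(D \right)} = i \sqrt{2}$ ($F{\left(D \right)} = \sqrt{-2} = i \sqrt{2}$)
$t{\left(G \right)} = -9 - 3 G$ ($t{\left(G \right)} = - 3 \left(G + 3\right) = - 3 \left(3 + G\right) = -9 - 3 G$)
$x{\left(J \right)} = - i \sqrt{2}$ ($x{\left(J \right)} = i \sqrt{2} \left(-1\right) = - i \sqrt{2}$)
$p{\left(Z \right)} = -2 + Z$ ($p{\left(Z \right)} = Z - 2 = -2 + Z$)
$- 4 x{\left(t{\left(-1 \right)} \right)} p{\left(P{\left(2 \right)} \right)} = - 4 \left(- i \sqrt{2}\right) \left(-2 - 4\right) = 4 i \sqrt{2} \left(-2 - 4\right) = 4 i \sqrt{2} \left(-6\right) = - 24 i \sqrt{2}$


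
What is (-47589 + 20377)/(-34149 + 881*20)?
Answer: 27212/16529 ≈ 1.6463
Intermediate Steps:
(-47589 + 20377)/(-34149 + 881*20) = -27212/(-34149 + 17620) = -27212/(-16529) = -27212*(-1/16529) = 27212/16529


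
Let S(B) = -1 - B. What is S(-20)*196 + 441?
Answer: 4165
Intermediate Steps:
S(-20)*196 + 441 = (-1 - 1*(-20))*196 + 441 = (-1 + 20)*196 + 441 = 19*196 + 441 = 3724 + 441 = 4165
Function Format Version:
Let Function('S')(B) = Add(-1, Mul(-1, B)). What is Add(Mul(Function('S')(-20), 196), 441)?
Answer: 4165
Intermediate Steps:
Add(Mul(Function('S')(-20), 196), 441) = Add(Mul(Add(-1, Mul(-1, -20)), 196), 441) = Add(Mul(Add(-1, 20), 196), 441) = Add(Mul(19, 196), 441) = Add(3724, 441) = 4165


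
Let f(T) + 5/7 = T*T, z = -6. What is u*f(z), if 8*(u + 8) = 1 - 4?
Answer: -16549/56 ≈ -295.52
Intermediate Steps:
f(T) = -5/7 + T² (f(T) = -5/7 + T*T = -5/7 + T²)
u = -67/8 (u = -8 + (1 - 4)/8 = -8 + (⅛)*(-3) = -8 - 3/8 = -67/8 ≈ -8.3750)
u*f(z) = -67*(-5/7 + (-6)²)/8 = -67*(-5/7 + 36)/8 = -67/8*247/7 = -16549/56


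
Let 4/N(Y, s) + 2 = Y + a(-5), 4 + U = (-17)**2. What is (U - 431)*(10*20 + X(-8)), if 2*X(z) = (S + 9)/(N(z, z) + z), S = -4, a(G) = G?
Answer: -3615325/124 ≈ -29156.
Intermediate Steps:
U = 285 (U = -4 + (-17)**2 = -4 + 289 = 285)
N(Y, s) = 4/(-7 + Y) (N(Y, s) = 4/(-2 + (Y - 5)) = 4/(-2 + (-5 + Y)) = 4/(-7 + Y))
X(z) = 5/(2*(z + 4/(-7 + z))) (X(z) = ((-4 + 9)/(4/(-7 + z) + z))/2 = (5/(z + 4/(-7 + z)))/2 = 5/(2*(z + 4/(-7 + z))))
(U - 431)*(10*20 + X(-8)) = (285 - 431)*(10*20 + 5*(-7 - 8)/(2*(4 - 8*(-7 - 8)))) = -146*(200 + (5/2)*(-15)/(4 - 8*(-15))) = -146*(200 + (5/2)*(-15)/(4 + 120)) = -146*(200 + (5/2)*(-15)/124) = -146*(200 + (5/2)*(1/124)*(-15)) = -146*(200 - 75/248) = -146*49525/248 = -3615325/124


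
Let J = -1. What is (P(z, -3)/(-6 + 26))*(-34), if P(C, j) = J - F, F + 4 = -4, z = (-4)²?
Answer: -119/10 ≈ -11.900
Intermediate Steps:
z = 16
F = -8 (F = -4 - 4 = -8)
P(C, j) = 7 (P(C, j) = -1 - 1*(-8) = -1 + 8 = 7)
(P(z, -3)/(-6 + 26))*(-34) = (7/(-6 + 26))*(-34) = (7/20)*(-34) = -119/10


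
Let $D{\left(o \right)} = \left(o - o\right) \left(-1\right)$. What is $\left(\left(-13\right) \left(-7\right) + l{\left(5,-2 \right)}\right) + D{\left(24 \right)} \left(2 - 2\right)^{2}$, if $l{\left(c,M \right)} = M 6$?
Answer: $79$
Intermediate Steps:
$l{\left(c,M \right)} = 6 M$
$D{\left(o \right)} = 0$ ($D{\left(o \right)} = 0 \left(-1\right) = 0$)
$\left(\left(-13\right) \left(-7\right) + l{\left(5,-2 \right)}\right) + D{\left(24 \right)} \left(2 - 2\right)^{2} = \left(\left(-13\right) \left(-7\right) + 6 \left(-2\right)\right) + 0 \left(2 - 2\right)^{2} = \left(91 - 12\right) + 0 \cdot 0^{2} = 79 + 0 \cdot 0 = 79 + 0 = 79$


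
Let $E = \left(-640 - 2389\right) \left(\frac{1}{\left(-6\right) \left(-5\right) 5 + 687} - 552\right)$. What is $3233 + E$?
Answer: $\frac{1402173688}{837} \approx 1.6752 \cdot 10^{6}$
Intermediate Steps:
$E = \frac{1399467667}{837}$ ($E = - 3029 \left(\frac{1}{30 \cdot 5 + 687} + \left(-602 + 50\right)\right) = - 3029 \left(\frac{1}{150 + 687} - 552\right) = - 3029 \left(\frac{1}{837} - 552\right) = \left(-3029\right) \left(- \frac{462023}{837}\right) = \frac{1399467667}{837} \approx 1.672 \cdot 10^{6}$)
$3233 + E = 3233 + \frac{1399467667}{837} = \frac{1402173688}{837}$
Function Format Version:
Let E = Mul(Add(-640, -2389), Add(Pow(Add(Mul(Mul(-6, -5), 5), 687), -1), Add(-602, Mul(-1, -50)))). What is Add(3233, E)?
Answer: Rational(1402173688, 837) ≈ 1.6752e+6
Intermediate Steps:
E = Rational(1399467667, 837) (E = Mul(-3029, Add(Pow(Add(Mul(30, 5), 687), -1), Add(-602, 50))) = Mul(-3029, Add(Pow(Add(150, 687), -1), -552)) = Mul(-3029, Add(Pow(837, -1), -552)) = Mul(-3029, Add(Rational(1, 837), -552)) = Mul(-3029, Rational(-462023, 837)) = Rational(1399467667, 837) ≈ 1.6720e+6)
Add(3233, E) = Add(3233, Rational(1399467667, 837)) = Rational(1402173688, 837)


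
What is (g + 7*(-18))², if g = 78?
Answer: 2304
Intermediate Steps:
(g + 7*(-18))² = (78 + 7*(-18))² = (78 - 126)² = (-48)² = 2304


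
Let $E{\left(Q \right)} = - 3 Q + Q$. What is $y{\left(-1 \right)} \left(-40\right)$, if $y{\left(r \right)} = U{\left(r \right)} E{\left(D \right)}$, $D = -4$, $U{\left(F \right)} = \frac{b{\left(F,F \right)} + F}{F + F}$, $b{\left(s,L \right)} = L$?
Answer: $-320$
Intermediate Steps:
$U{\left(F \right)} = 1$ ($U{\left(F \right)} = \frac{F + F}{F + F} = \frac{2 F}{2 F} = 2 F \frac{1}{2 F} = 1$)
$E{\left(Q \right)} = - 2 Q$
$y{\left(r \right)} = 8$ ($y{\left(r \right)} = 1 \left(\left(-2\right) \left(-4\right)\right) = 1 \cdot 8 = 8$)
$y{\left(-1 \right)} \left(-40\right) = 8 \left(-40\right) = -320$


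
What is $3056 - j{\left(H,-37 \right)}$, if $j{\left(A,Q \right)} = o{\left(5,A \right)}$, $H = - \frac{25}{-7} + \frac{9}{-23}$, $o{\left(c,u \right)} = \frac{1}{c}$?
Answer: $\frac{15279}{5} \approx 3055.8$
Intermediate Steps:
$H = \frac{512}{161}$ ($H = \left(-25\right) \left(- \frac{1}{7}\right) + 9 \left(- \frac{1}{23}\right) = \frac{25}{7} - \frac{9}{23} = \frac{512}{161} \approx 3.1801$)
$j{\left(A,Q \right)} = \frac{1}{5}$
$3056 - j{\left(H,-37 \right)} = 3056 - \frac{1}{5} = \frac{15279}{5}$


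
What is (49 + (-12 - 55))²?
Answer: 324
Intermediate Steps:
(49 + (-12 - 55))² = (49 - 67)² = (-18)² = 324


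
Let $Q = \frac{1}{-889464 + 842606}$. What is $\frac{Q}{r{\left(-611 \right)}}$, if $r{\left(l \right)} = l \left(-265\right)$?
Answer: $- \frac{1}{7587013070} \approx -1.318 \cdot 10^{-10}$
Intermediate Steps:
$Q = - \frac{1}{46858}$ ($Q = \frac{1}{-46858} = - \frac{1}{46858} \approx -2.1341 \cdot 10^{-5}$)
$r{\left(l \right)} = - 265 l$
$\frac{Q}{r{\left(-611 \right)}} = - \frac{1}{46858 \left(\left(-265\right) \left(-611\right)\right)} = - \frac{1}{46858 \cdot 161915} = \left(- \frac{1}{46858}\right) \frac{1}{161915} = - \frac{1}{7587013070}$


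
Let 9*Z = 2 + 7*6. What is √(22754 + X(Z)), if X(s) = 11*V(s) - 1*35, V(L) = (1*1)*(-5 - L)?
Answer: 2*√50873/3 ≈ 150.37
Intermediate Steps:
V(L) = -5 - L (V(L) = 1*(-5 - L) = -5 - L)
Z = 44/9 (Z = (2 + 7*6)/9 = (2 + 42)/9 = (⅑)*44 = 44/9 ≈ 4.8889)
X(s) = -90 - 11*s (X(s) = 11*(-5 - s) - 1*35 = (-55 - 11*s) - 35 = -90 - 11*s)
√(22754 + X(Z)) = √(22754 + (-90 - 11*44/9)) = √(22754 + (-90 - 484/9)) = √(22754 - 1294/9) = √(203492/9) = 2*√50873/3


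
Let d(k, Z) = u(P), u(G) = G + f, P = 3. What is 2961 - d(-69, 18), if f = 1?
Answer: 2957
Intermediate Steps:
u(G) = 1 + G (u(G) = G + 1 = 1 + G)
d(k, Z) = 4 (d(k, Z) = 1 + 3 = 4)
2961 - d(-69, 18) = 2961 - 1*4 = 2961 - 4 = 2957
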